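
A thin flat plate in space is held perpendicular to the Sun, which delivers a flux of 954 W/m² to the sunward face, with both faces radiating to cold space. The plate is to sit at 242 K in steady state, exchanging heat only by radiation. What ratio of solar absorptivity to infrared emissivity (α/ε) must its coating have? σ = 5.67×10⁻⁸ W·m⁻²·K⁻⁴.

Balance: αS·A = εσ·2A·T⁴ ⇒ α/ε = 2σT⁴/S.
α/ε = 2·5.67×10⁻⁸·(242)⁴/954 = 2·5.67×10⁻⁸·3.430×10⁹/954.

α/ε ≈ 0.408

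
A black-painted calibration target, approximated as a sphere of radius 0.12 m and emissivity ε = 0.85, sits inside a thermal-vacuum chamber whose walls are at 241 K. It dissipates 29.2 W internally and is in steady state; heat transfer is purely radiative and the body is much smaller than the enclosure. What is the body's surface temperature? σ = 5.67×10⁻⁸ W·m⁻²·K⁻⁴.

T ≈ 286 K

For a small grey body in a large enclosure, net radiated power = εσA(T⁴ − T_w⁴).
Steady state: P = εσA(T⁴ − T_w⁴) with A = 4πr² = 0.1810 m².
T⁴ = P/(εσA) + T_w⁴ = 29.2/(0.85·5.67×10⁻⁸·0.1810) + (241)⁴
    = 3.348×10⁹ + 3.373×10⁹ = 6.722×10⁹ K⁴.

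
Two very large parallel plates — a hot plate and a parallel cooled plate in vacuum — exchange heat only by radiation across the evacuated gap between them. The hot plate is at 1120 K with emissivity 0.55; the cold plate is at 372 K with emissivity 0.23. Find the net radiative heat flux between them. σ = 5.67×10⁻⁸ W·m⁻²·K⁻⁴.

For two infinite grey parallel plates, q = σ(T₁⁴ − T₂⁴)/(1/ε₁ + 1/ε₂ − 1).
T₁⁴ − T₂⁴ = 1.574×10¹² − 1.915×10¹⁰ = 1.554×10¹² K⁴.
1/ε₁ + 1/ε₂ − 1 = 1.818 + 4.348 − 1 = 5.166.
q = 5.67×10⁻⁸ × 1.554×10¹² / 5.166.

q ≈ 17100 W/m²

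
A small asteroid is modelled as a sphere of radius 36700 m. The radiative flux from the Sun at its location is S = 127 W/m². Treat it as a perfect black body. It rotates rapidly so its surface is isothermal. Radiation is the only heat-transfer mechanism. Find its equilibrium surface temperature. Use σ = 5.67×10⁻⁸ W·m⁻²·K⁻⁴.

At equilibrium, absorbed power = emitted power.
Absorbing cross-section = πr² = 4.231×10⁹ m²; emitting surface = 4πr² = 1.693×10¹⁰ m² (ratio 4).
S·A_cross = εσ·A_surf·T⁴  ⇒  T⁴ = S/(4σ).
T⁴ = 1.00·127/(4·5.67×10⁻⁸) = 5.600×10⁸ K⁴.
T = (5.600×10⁸)^(1/4).

T ≈ 154 K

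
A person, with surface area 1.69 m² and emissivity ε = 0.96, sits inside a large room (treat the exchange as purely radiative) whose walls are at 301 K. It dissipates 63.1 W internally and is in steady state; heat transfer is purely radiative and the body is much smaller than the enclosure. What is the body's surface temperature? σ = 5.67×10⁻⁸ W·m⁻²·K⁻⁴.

T ≈ 307 K

For a small grey body in a large enclosure, net radiated power = εσA(T⁴ − T_w⁴).
Steady state: P = εσA(T⁴ − T_w⁴) with A = 1.69 m².
T⁴ = P/(εσA) + T_w⁴ = 63.1/(0.96·5.67×10⁻⁸·1.690) + (301)⁴
    = 6.859×10⁸ + 8.209×10⁹ = 8.894×10⁹ K⁴.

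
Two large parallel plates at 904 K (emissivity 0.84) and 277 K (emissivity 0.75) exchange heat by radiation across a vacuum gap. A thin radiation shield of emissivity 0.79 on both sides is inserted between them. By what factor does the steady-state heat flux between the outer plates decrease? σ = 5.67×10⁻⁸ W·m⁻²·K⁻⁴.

Without shield: q₀ = σΔ(T⁴)/(1/ε₁+1/ε₂−1) with denominator 1.524.
With shield the two gaps are in series; the resistances add: (1/ε₁+1/ε_s−1)+(1/ε_s+1/ε₂−1) = 1.456+1.599 = 3.055.
Heat-flux ratio q₀/q = 3.055/1.524.

factor ≈ 2.01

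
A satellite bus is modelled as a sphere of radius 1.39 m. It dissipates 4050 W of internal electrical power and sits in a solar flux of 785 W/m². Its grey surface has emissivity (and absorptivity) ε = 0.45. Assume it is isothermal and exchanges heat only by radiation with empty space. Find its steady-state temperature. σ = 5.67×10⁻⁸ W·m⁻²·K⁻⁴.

At steady state, absorbed solar power + internal power = radiated power.
Absorbed: α·S·A_cross = 0.45·785·6.070 = 2144 W (cross-section πr²).
Total input = 2144 + 4050 = 6194 W.
Radiated: εσ·A_surf·T⁴ with A_surf = 4πr² = 24.28 m².
T⁴ = 6194/(0.45·5.67×10⁻⁸·24.28) = 9.999×10⁹ K⁴.

T ≈ 316 K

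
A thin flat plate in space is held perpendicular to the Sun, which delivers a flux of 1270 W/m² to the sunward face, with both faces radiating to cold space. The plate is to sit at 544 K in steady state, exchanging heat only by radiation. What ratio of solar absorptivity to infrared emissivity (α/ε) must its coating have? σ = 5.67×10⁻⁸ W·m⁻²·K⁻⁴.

α/ε ≈ 7.82

Balance: αS·A = εσ·2A·T⁴ ⇒ α/ε = 2σT⁴/S.
α/ε = 2·5.67×10⁻⁸·(544)⁴/1270 = 2·5.67×10⁻⁸·8.758×10¹⁰/1270.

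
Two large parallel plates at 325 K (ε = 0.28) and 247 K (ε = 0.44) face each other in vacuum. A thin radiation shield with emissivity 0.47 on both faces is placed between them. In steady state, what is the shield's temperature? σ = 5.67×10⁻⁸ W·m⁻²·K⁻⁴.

In steady state the net flux on the hot side equals that on the cold side.
σ(T₁⁴−T_s⁴)/D₁ = σ(T_s⁴−T₂⁴)/D₂, with D₁ = 1/ε₁+1/ε_s−1 = 4.699, D₂ = 1/ε_s+1/ε₂−1 = 3.400.
Solve for T_s⁴: T_s⁴ = (D₂·T₁⁴ + D₁·T₂⁴)/(D₁+D₂) = 6.843×10⁹ K⁴.

T_s ≈ 288 K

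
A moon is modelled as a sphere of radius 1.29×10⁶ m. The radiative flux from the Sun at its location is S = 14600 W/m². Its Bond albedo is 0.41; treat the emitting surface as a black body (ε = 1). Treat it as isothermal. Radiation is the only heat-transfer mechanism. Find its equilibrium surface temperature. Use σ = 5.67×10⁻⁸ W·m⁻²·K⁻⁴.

At equilibrium, absorbed power = emitted power.
Absorbing cross-section = πr² = 5.228×10¹² m²; emitting surface = 4πr² = 2.091×10¹³ m² (ratio 4).
(1−a)S·A_cross = εσ·A_surf·T⁴  ⇒  T⁴ = (1−a)S/(4σ).
T⁴ = 0.590·14600/(4·5.67×10⁻⁸) = 3.798×10¹⁰ K⁴.
T = (3.798×10¹⁰)^(1/4).

T ≈ 441 K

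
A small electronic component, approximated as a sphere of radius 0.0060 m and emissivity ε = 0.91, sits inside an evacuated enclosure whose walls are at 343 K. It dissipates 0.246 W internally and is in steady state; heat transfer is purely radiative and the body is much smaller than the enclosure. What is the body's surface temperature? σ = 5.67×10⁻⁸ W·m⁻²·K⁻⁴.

For a small grey body in a large enclosure, net radiated power = εσA(T⁴ − T_w⁴).
Steady state: P = εσA(T⁴ − T_w⁴) with A = 4πr² = 4.524×10⁻⁴ m².
T⁴ = P/(εσA) + T_w⁴ = 0.246/(0.91·5.67×10⁻⁸·4.524×10⁻⁴) + (343)⁴
    = 1.054×10¹⁰ + 1.384×10¹⁰ = 2.438×10¹⁰ K⁴.

T ≈ 395 K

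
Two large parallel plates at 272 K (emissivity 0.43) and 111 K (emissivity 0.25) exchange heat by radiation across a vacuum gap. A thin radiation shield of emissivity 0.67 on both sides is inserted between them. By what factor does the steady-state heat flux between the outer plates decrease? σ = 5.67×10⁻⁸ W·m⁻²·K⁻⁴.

factor ≈ 1.37

Without shield: q₀ = σΔ(T⁴)/(1/ε₁+1/ε₂−1) with denominator 5.326.
With shield the two gaps are in series; the resistances add: (1/ε₁+1/ε_s−1)+(1/ε_s+1/ε₂−1) = 2.818+4.493 = 7.311.
Heat-flux ratio q₀/q = 7.311/5.326.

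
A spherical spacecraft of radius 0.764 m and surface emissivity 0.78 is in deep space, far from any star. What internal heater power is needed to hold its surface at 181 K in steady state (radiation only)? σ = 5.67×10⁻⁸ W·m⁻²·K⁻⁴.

P ≈ 348 W

P = εσ·4πr²·T⁴.
4πr² = 7.335 m²; T⁴ = 1.073×10⁹ K⁴.
P = 0.78·5.67×10⁻⁸·7.335·1.073×10⁹.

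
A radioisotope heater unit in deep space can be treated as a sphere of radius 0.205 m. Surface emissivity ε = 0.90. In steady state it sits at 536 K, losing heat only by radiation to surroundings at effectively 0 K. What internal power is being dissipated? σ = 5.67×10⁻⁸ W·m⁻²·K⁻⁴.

Steady state: P = εσA T⁴.
A = 4πr² = 0.5281 m²; T⁴ = (536)⁴ = 8.254×10¹⁰ K⁴.
P = 0.90 × 5.67×10⁻⁸ × 0.5281 × 8.254×10¹⁰.

P ≈ 2220 W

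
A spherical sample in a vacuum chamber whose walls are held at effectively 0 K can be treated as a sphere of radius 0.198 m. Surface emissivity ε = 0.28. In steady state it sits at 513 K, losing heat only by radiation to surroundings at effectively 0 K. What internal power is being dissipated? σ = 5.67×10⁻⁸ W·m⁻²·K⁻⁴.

P ≈ 542 W

Steady state: P = εσA T⁴.
A = 4πr² = 0.4927 m²; T⁴ = (513)⁴ = 6.926×10¹⁰ K⁴.
P = 0.28 × 5.67×10⁻⁸ × 0.4927 × 6.926×10¹⁰.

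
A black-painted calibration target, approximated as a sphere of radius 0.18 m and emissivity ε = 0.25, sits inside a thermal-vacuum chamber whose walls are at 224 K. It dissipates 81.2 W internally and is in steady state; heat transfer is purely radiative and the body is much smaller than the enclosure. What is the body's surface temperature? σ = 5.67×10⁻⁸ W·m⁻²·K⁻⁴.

T ≈ 359 K

For a small grey body in a large enclosure, net radiated power = εσA(T⁴ − T_w⁴).
Steady state: P = εσA(T⁴ − T_w⁴) with A = 4πr² = 0.4072 m².
T⁴ = P/(εσA) + T_w⁴ = 81.2/(0.25·5.67×10⁻⁸·0.4072) + (224)⁴
    = 1.407×10¹⁰ + 2.518×10⁹ = 1.659×10¹⁰ K⁴.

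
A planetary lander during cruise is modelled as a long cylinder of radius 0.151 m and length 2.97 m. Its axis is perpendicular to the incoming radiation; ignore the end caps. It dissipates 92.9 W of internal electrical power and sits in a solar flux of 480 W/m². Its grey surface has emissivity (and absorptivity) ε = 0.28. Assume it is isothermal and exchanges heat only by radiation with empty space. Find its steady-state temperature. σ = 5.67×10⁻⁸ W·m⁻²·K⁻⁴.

At steady state, absorbed solar power + internal power = radiated power.
Absorbed: α·S·A_cross = 0.28·480·0.8969 = 120.5 W (cross-section 2rL).
Total input = 120.5 + 92.9 = 213.4 W.
Radiated: εσ·A_surf·T⁴ with A_surf = 2πrL = 2.818 m².
T⁴ = 213.4/(0.28·5.67×10⁻⁸·2.818) = 4.771×10⁹ K⁴.

T ≈ 263 K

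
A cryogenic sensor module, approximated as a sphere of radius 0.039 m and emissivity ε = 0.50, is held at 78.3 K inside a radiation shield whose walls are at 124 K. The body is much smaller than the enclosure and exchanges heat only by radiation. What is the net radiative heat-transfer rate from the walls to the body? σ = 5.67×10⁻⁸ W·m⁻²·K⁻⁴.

P_net ≈ 0.108 W

For a small grey body in a large enclosure: P_net = εσA(T_body⁴ − T_wall⁴).
A = 4πr² = 0.01911 m²; T_body⁴ − T_wall⁴ = 3.759×10⁷ − 2.364×10⁸ = -1.988×10⁸ K⁴.
|P_net| = 0.50·5.67×10⁻⁸·0.01911·1.988×10⁸.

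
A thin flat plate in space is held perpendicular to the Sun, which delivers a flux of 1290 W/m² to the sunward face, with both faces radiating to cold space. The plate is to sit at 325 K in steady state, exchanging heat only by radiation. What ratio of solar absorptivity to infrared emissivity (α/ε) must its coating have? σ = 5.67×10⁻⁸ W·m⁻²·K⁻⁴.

Balance: αS·A = εσ·2A·T⁴ ⇒ α/ε = 2σT⁴/S.
α/ε = 2·5.67×10⁻⁸·(325)⁴/1290 = 2·5.67×10⁻⁸·1.116×10¹⁰/1290.

α/ε ≈ 0.981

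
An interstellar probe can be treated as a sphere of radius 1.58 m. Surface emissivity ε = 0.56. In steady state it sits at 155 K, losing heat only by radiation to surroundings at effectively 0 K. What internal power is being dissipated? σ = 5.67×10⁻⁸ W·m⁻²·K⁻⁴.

P ≈ 575 W

Steady state: P = εσA T⁴.
A = 4πr² = 31.37 m²; T⁴ = (155)⁴ = 5.772×10⁸ K⁴.
P = 0.56 × 5.67×10⁻⁸ × 31.37 × 5.772×10⁸.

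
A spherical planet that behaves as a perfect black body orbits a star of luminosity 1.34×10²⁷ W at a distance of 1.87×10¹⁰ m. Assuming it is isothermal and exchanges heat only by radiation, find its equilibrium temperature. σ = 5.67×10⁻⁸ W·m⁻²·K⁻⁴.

First find the stellar flux at distance d: S = L/(4πd²) = 1.34×10²⁷/(4π·(1.87×10¹⁰)²) = 3.049×10⁵ W/m².
For an isothermal sphere, absorbed (1−a)S·πr² = emitted σ·4πr²·T⁴, so T⁴ = (1−a)S/(4σ).
T⁴ = 1.00·3.049×10⁵/(4·5.67×10⁻⁸) = 1.345×10¹² K⁴.

T ≈ 1080 K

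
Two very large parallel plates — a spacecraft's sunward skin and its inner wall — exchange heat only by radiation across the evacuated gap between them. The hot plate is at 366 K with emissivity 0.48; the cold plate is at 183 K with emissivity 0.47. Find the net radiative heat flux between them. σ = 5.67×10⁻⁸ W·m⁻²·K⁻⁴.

For two infinite grey parallel plates, q = σ(T₁⁴ − T₂⁴)/(1/ε₁ + 1/ε₂ − 1).
T₁⁴ − T₂⁴ = 1.794×10¹⁰ − 1.122×10⁹ = 1.682×10¹⁰ K⁴.
1/ε₁ + 1/ε₂ − 1 = 2.083 + 2.128 − 1 = 3.211.
q = 5.67×10⁻⁸ × 1.682×10¹⁰ / 3.211.

q ≈ 297 W/m²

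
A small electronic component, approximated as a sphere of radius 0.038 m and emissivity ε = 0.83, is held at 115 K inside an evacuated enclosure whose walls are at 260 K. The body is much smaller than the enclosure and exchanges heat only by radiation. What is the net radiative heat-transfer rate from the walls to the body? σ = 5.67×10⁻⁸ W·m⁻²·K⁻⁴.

For a small grey body in a large enclosure: P_net = εσA(T_body⁴ − T_wall⁴).
A = 4πr² = 0.01815 m²; T_body⁴ − T_wall⁴ = 1.749×10⁸ − 4.570×10⁹ = -4.395×10⁹ K⁴.
|P_net| = 0.83·5.67×10⁻⁸·0.01815·4.395×10⁹.

P_net ≈ 3.75 W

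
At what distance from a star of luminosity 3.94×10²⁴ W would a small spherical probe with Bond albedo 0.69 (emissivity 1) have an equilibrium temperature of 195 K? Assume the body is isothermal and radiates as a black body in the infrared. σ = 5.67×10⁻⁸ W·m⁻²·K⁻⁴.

d ≈ 1.72×10¹⁰ m

For an isothermal black-emitting sphere, (1−a)S·πr² = σ·4πr²·T⁴ ⇒ S = 4σT⁴/(1−a).
S = 4·5.67×10⁻⁸·(195)⁴/0.310 = 1058 W/m².
Flux falls as S = L/(4πd²), so d = √(L/(4πS)) = √(3.94×10²⁴/(4π·1058)).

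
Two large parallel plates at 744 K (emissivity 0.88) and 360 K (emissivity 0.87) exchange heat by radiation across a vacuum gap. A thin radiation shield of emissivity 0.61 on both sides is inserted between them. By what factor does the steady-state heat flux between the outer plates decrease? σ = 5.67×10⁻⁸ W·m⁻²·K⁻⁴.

Without shield: q₀ = σΔ(T⁴)/(1/ε₁+1/ε₂−1) with denominator 1.286.
With shield the two gaps are in series; the resistances add: (1/ε₁+1/ε_s−1)+(1/ε_s+1/ε₂−1) = 1.776+1.789 = 3.564.
Heat-flux ratio q₀/q = 3.564/1.286.

factor ≈ 2.77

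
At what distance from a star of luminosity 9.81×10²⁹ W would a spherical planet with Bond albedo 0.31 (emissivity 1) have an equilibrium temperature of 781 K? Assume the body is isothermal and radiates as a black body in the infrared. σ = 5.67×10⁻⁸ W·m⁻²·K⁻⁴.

For an isothermal black-emitting sphere, (1−a)S·πr² = σ·4πr²·T⁴ ⇒ S = 4σT⁴/(1−a).
S = 4·5.67×10⁻⁸·(781)⁴/0.690 = 1.223×10⁵ W/m².
Flux falls as S = L/(4πd²), so d = √(L/(4πS)) = √(9.81×10²⁹/(4π·1.223×10⁵)).

d ≈ 7.99×10¹¹ m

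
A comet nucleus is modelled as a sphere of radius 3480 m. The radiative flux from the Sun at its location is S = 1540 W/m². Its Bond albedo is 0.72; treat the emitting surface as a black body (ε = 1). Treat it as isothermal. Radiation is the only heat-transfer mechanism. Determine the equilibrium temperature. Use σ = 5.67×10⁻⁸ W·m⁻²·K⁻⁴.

T ≈ 209 K

At equilibrium, absorbed power = emitted power.
Absorbing cross-section = πr² = 3.805×10⁷ m²; emitting surface = 4πr² = 1.522×10⁸ m² (ratio 4).
(1−a)S·A_cross = εσ·A_surf·T⁴  ⇒  T⁴ = (1−a)S/(4σ).
T⁴ = 0.280·1540/(4·5.67×10⁻⁸) = 1.901×10⁹ K⁴.
T = (1.901×10⁹)^(1/4).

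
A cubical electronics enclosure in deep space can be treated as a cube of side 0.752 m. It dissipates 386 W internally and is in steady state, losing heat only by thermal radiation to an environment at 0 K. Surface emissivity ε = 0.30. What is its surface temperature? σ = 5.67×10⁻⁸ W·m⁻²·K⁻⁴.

T ≈ 286 K

Steady state: internal power = radiated power, P = εσA T⁴.
Radiating area A = 6L² = 3.393 m².
T⁴ = P/(εσA) = 386/(0.30·5.67×10⁻⁸·3.393) = 6.688×10⁹ K⁴.
T = (6.688×10⁹)^(1/4).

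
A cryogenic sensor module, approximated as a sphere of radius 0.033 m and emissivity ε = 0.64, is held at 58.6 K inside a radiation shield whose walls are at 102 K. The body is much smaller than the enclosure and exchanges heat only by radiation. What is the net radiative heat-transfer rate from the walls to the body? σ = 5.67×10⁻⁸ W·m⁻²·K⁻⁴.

For a small grey body in a large enclosure: P_net = εσA(T_body⁴ − T_wall⁴).
A = 4πr² = 0.01368 m²; T_body⁴ − T_wall⁴ = 1.179×10⁷ − 1.082×10⁸ = -9.645×10⁷ K⁴.
|P_net| = 0.64·5.67×10⁻⁸·0.01368·9.645×10⁷.

P_net ≈ 0.0479 W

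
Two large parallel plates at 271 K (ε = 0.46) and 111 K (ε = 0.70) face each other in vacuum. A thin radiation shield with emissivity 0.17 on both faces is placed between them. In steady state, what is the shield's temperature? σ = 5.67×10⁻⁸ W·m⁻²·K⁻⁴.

T_s ≈ 226 K

In steady state the net flux on the hot side equals that on the cold side.
σ(T₁⁴−T_s⁴)/D₁ = σ(T_s⁴−T₂⁴)/D₂, with D₁ = 1/ε₁+1/ε_s−1 = 7.056, D₂ = 1/ε_s+1/ε₂−1 = 6.311.
Solve for T_s⁴: T_s⁴ = (D₂·T₁⁴ + D₁·T₂⁴)/(D₁+D₂) = 2.627×10⁹ K⁴.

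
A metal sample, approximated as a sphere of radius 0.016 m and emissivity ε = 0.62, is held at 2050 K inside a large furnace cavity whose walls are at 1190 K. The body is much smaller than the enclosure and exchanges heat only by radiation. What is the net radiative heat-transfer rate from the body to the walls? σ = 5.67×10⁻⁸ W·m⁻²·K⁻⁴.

For a small grey body in a large enclosure: P_net = εσA(T_body⁴ − T_wall⁴).
A = 4πr² = 0.003217 m²; T_body⁴ − T_wall⁴ = 1.766×10¹³ − 2.005×10¹² = 1.566×10¹³ K⁴.
|P_net| = 0.62·5.67×10⁻⁸·0.003217·1.566×10¹³.

P_net ≈ 1770 W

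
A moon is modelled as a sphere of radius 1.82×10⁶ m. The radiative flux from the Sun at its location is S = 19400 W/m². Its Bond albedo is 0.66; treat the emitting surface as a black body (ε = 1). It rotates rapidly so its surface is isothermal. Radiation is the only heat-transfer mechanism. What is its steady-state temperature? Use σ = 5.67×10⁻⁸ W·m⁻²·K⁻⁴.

T ≈ 413 K

At equilibrium, absorbed power = emitted power.
Absorbing cross-section = πr² = 1.041×10¹³ m²; emitting surface = 4πr² = 4.162×10¹³ m² (ratio 4).
(1−a)S·A_cross = εσ·A_surf·T⁴  ⇒  T⁴ = (1−a)S/(4σ).
T⁴ = 0.340·19400/(4·5.67×10⁻⁸) = 2.908×10¹⁰ K⁴.
T = (2.908×10¹⁰)^(1/4).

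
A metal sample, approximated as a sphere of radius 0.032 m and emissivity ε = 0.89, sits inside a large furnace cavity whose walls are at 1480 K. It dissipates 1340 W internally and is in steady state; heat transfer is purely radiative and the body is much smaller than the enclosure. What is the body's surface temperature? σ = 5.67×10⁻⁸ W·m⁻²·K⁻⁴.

For a small grey body in a large enclosure, net radiated power = εσA(T⁴ − T_w⁴).
Steady state: P = εσA(T⁴ − T_w⁴) with A = 4πr² = 0.01287 m².
T⁴ = P/(εσA) + T_w⁴ = 1340/(0.89·5.67×10⁻⁸·0.01287) + (1480)⁴
    = 2.064×10¹² + 4.798×10¹² = 6.861×10¹² K⁴.

T ≈ 1620 K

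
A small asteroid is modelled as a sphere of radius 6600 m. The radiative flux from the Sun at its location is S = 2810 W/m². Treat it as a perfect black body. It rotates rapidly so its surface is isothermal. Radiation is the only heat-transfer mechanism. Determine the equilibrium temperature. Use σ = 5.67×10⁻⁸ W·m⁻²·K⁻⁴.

At equilibrium, absorbed power = emitted power.
Absorbing cross-section = πr² = 1.368×10⁸ m²; emitting surface = 4πr² = 5.474×10⁸ m² (ratio 4).
S·A_cross = εσ·A_surf·T⁴  ⇒  T⁴ = S/(4σ).
T⁴ = 1.00·2810/(4·5.67×10⁻⁸) = 1.239×10¹⁰ K⁴.
T = (1.239×10¹⁰)^(1/4).

T ≈ 334 K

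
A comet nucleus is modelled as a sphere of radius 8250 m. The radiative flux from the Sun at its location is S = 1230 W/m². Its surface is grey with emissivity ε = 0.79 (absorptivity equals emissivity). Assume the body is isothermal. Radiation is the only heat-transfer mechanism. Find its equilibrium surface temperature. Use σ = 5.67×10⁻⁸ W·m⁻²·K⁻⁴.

T ≈ 271 K

At equilibrium, absorbed power = emitted power.
Absorbing cross-section = πr² = 2.138×10⁸ m²; emitting surface = 4πr² = 8.553×10⁸ m² (ratio 4).
εS·A_cross = εσ·A_surf·T⁴  ⇒  T⁴ = S/(4σ)   (ε cancels).
T⁴ = 1230/(4·5.67×10⁻⁸) = 5.423×10⁹ K⁴.
T = (5.423×10⁹)^(1/4).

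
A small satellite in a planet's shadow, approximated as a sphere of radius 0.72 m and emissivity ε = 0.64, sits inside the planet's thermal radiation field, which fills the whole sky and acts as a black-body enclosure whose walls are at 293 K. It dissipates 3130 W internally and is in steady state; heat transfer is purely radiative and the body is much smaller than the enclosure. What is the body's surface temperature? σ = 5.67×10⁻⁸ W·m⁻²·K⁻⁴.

T ≈ 379 K

For a small grey body in a large enclosure, net radiated power = εσA(T⁴ − T_w⁴).
Steady state: P = εσA(T⁴ − T_w⁴) with A = 4πr² = 6.514 m².
T⁴ = P/(εσA) + T_w⁴ = 3130/(0.64·5.67×10⁻⁸·6.514) + (293)⁴
    = 1.324×10¹⁰ + 7.370×10⁹ = 2.061×10¹⁰ K⁴.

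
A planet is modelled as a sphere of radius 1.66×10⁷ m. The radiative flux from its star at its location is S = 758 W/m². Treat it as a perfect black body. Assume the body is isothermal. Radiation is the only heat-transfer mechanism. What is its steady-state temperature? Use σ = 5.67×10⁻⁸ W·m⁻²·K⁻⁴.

T ≈ 240 K

At equilibrium, absorbed power = emitted power.
Absorbing cross-section = πr² = 8.657×10¹⁴ m²; emitting surface = 4πr² = 3.463×10¹⁵ m² (ratio 4).
S·A_cross = εσ·A_surf·T⁴  ⇒  T⁴ = S/(4σ).
T⁴ = 1.00·758/(4·5.67×10⁻⁸) = 3.342×10⁹ K⁴.
T = (3.342×10⁹)^(1/4).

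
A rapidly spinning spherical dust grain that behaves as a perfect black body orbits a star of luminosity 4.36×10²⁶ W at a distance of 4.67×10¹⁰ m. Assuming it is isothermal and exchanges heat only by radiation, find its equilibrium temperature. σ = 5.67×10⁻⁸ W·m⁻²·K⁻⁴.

First find the stellar flux at distance d: S = L/(4πd²) = 4.36×10²⁶/(4π·(4.67×10¹⁰)²) = 15910 W/m².
For an isothermal sphere, absorbed (1−a)S·πr² = emitted σ·4πr²·T⁴, so T⁴ = (1−a)S/(4σ).
T⁴ = 1.00·15910/(4·5.67×10⁻⁸) = 7.015×10¹⁰ K⁴.

T ≈ 515 K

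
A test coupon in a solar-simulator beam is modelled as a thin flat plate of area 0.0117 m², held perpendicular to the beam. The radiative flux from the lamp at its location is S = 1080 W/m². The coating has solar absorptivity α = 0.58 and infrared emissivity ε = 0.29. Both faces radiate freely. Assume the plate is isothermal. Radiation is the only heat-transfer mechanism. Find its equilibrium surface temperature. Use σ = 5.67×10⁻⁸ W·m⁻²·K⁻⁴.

At equilibrium, absorbed power = emitted power.
Absorbing cross-section = A = 0.01170 m²; emitting surface = 2A = 0.02340 m² (ratio 2).
αS·A_cross = εσ·A_surf·T⁴  ⇒  T⁴ = αS/(ε·2σ).
T⁴ = 0.580·1080/(0.29·2·5.67×10⁻⁸) = 1.905×10¹⁰ K⁴.
T = (1.905×10¹⁰)^(1/4).

T ≈ 372 K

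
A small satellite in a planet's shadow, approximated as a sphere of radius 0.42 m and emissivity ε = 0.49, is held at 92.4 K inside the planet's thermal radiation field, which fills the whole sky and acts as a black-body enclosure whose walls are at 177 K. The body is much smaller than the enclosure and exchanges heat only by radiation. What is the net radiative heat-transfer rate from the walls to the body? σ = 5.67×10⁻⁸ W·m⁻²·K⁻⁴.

For a small grey body in a large enclosure: P_net = εσA(T_body⁴ − T_wall⁴).
A = 4πr² = 2.217 m²; T_body⁴ − T_wall⁴ = 7.289×10⁷ − 9.815×10⁸ = -9.086×10⁸ K⁴.
|P_net| = 0.49·5.67×10⁻⁸·2.217·9.086×10⁸.

P_net ≈ 56.0 W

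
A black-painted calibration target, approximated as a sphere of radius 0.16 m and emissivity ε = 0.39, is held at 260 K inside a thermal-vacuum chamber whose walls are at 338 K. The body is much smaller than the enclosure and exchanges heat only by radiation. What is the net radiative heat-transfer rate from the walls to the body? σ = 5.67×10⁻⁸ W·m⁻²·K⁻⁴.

P_net ≈ 60.3 W

For a small grey body in a large enclosure: P_net = εσA(T_body⁴ − T_wall⁴).
A = 4πr² = 0.3217 m²; T_body⁴ − T_wall⁴ = 4.570×10⁹ − 1.305×10¹⁰ = -8.482×10⁹ K⁴.
|P_net| = 0.39·5.67×10⁻⁸·0.3217·8.482×10⁹.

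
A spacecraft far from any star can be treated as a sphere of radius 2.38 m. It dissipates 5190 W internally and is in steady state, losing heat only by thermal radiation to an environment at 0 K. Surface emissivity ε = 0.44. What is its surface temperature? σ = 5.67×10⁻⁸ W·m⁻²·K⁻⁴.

T ≈ 233 K

Steady state: internal power = radiated power, P = εσA T⁴.
Radiating area A = 4πr² = 71.18 m².
T⁴ = P/(εσA) = 5190/(0.44·5.67×10⁻⁸·71.18) = 2.923×10⁹ K⁴.
T = (2.923×10⁹)^(1/4).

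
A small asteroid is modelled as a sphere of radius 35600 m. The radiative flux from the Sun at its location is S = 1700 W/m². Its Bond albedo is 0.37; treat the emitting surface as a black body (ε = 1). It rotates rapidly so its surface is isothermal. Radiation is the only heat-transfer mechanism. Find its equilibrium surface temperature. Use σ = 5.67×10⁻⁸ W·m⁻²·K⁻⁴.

T ≈ 262 K

At equilibrium, absorbed power = emitted power.
Absorbing cross-section = πr² = 3.982×10⁹ m²; emitting surface = 4πr² = 1.593×10¹⁰ m² (ratio 4).
(1−a)S·A_cross = εσ·A_surf·T⁴  ⇒  T⁴ = (1−a)S/(4σ).
T⁴ = 0.630·1700/(4·5.67×10⁻⁸) = 4.722×10⁹ K⁴.
T = (4.722×10⁹)^(1/4).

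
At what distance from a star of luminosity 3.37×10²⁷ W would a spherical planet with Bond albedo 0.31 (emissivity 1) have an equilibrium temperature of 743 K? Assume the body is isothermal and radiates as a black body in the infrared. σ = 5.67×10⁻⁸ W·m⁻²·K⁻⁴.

For an isothermal black-emitting sphere, (1−a)S·πr² = σ·4πr²·T⁴ ⇒ S = 4σT⁴/(1−a).
S = 4·5.67×10⁻⁸·(743)⁴/0.690 = 1.002×10⁵ W/m².
Flux falls as S = L/(4πd²), so d = √(L/(4πS)) = √(3.37×10²⁷/(4π·1.002×10⁵)).

d ≈ 5.17×10¹⁰ m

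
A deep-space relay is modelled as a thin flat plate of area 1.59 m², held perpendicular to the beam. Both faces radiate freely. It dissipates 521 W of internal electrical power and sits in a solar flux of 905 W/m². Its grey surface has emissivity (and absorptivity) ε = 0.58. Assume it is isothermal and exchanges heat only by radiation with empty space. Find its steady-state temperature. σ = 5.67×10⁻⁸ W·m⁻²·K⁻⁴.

T ≈ 337 K

At steady state, absorbed solar power + internal power = radiated power.
Absorbed: α·S·A_cross = 0.58·905·1.590 = 834.6 W (cross-section A).
Total input = 834.6 + 521 = 1356 W.
Radiated: εσ·A_surf·T⁴ with A_surf = 2A = 3.180 m².
T⁴ = 1356/(0.58·5.67×10⁻⁸·3.180) = 1.296×10¹⁰ K⁴.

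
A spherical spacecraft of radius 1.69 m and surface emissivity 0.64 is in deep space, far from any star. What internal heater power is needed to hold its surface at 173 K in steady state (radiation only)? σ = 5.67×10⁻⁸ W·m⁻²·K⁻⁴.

P ≈ 1170 W

P = εσ·4πr²·T⁴.
4πr² = 35.89 m²; T⁴ = 8.957×10⁸ K⁴.
P = 0.64·5.67×10⁻⁸·35.89·8.957×10⁸.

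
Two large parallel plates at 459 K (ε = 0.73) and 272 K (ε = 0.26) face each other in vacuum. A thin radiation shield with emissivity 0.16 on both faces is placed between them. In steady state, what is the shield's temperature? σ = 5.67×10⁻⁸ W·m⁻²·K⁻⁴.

In steady state the net flux on the hot side equals that on the cold side.
σ(T₁⁴−T_s⁴)/D₁ = σ(T_s⁴−T₂⁴)/D₂, with D₁ = 1/ε₁+1/ε_s−1 = 6.620, D₂ = 1/ε_s+1/ε₂−1 = 9.096.
Solve for T_s⁴: T_s⁴ = (D₂·T₁⁴ + D₁·T₂⁴)/(D₁+D₂) = 2.800×10¹⁰ K⁴.

T_s ≈ 409 K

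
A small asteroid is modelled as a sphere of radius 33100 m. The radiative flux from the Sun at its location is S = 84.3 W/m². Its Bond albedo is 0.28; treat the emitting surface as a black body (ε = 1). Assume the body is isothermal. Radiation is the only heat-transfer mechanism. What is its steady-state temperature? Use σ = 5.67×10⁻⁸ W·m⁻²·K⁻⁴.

T ≈ 128 K

At equilibrium, absorbed power = emitted power.
Absorbing cross-section = πr² = 3.442×10⁹ m²; emitting surface = 4πr² = 1.377×10¹⁰ m² (ratio 4).
(1−a)S·A_cross = εσ·A_surf·T⁴  ⇒  T⁴ = (1−a)S/(4σ).
T⁴ = 0.720·84.3/(4·5.67×10⁻⁸) = 2.676×10⁸ K⁴.
T = (2.676×10⁸)^(1/4).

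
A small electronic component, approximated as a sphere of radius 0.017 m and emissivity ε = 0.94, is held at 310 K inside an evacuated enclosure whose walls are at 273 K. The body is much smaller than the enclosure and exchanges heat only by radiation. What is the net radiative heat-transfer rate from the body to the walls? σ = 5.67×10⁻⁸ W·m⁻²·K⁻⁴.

For a small grey body in a large enclosure: P_net = εσA(T_body⁴ − T_wall⁴).
A = 4πr² = 0.003632 m²; T_body⁴ − T_wall⁴ = 9.235×10⁹ − 5.555×10⁹ = 3.681×10⁹ K⁴.
|P_net| = 0.94·5.67×10⁻⁸·0.003632·3.681×10⁹.

P_net ≈ 0.712 W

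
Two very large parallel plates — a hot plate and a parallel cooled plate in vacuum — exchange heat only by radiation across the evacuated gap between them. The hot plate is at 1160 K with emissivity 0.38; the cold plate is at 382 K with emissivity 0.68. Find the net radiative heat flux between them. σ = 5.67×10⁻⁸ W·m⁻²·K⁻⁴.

For two infinite grey parallel plates, q = σ(T₁⁴ − T₂⁴)/(1/ε₁ + 1/ε₂ − 1).
T₁⁴ − T₂⁴ = 1.811×10¹² − 2.129×10¹⁰ = 1.789×10¹² K⁴.
1/ε₁ + 1/ε₂ − 1 = 2.632 + 1.471 − 1 = 3.102.
q = 5.67×10⁻⁸ × 1.789×10¹² / 3.102.

q ≈ 32700 W/m²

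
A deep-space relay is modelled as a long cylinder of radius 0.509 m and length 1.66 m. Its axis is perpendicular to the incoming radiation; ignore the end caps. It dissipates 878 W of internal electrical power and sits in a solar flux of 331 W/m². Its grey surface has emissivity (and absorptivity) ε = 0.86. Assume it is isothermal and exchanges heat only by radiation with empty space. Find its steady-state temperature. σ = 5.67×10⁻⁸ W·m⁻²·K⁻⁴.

T ≈ 269 K

At steady state, absorbed solar power + internal power = radiated power.
Absorbed: α·S·A_cross = 0.86·331·1.690 = 481.0 W (cross-section 2rL).
Total input = 481.0 + 878 = 1359 W.
Radiated: εσ·A_surf·T⁴ with A_surf = 2πrL = 5.309 m².
T⁴ = 1359/(0.86·5.67×10⁻⁸·5.309) = 5.250×10⁹ K⁴.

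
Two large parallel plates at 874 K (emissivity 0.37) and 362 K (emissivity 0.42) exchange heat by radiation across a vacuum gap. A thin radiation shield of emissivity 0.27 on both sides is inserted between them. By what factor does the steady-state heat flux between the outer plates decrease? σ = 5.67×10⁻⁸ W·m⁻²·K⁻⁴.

Without shield: q₀ = σΔ(T⁴)/(1/ε₁+1/ε₂−1) with denominator 4.084.
With shield the two gaps are in series; the resistances add: (1/ε₁+1/ε_s−1)+(1/ε_s+1/ε₂−1) = 5.406+5.085 = 10.49.
Heat-flux ratio q₀/q = 10.49/4.084.

factor ≈ 2.57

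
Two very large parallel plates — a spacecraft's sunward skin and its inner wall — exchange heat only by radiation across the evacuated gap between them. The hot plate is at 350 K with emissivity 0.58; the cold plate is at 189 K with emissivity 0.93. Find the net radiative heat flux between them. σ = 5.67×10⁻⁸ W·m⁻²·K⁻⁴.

q ≈ 433 W/m²

For two infinite grey parallel plates, q = σ(T₁⁴ − T₂⁴)/(1/ε₁ + 1/ε₂ − 1).
T₁⁴ − T₂⁴ = 1.501×10¹⁰ − 1.276×10⁹ = 1.373×10¹⁰ K⁴.
1/ε₁ + 1/ε₂ − 1 = 1.724 + 1.075 − 1 = 1.799.
q = 5.67×10⁻⁸ × 1.373×10¹⁰ / 1.799.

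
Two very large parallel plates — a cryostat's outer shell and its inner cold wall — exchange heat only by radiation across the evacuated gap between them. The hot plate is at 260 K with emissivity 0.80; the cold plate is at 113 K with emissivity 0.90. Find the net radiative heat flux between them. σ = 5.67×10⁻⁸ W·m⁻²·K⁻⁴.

q ≈ 184 W/m²

For two infinite grey parallel plates, q = σ(T₁⁴ − T₂⁴)/(1/ε₁ + 1/ε₂ − 1).
T₁⁴ − T₂⁴ = 4.570×10⁹ − 1.630×10⁸ = 4.407×10⁹ K⁴.
1/ε₁ + 1/ε₂ − 1 = 1.250 + 1.111 − 1 = 1.361.
q = 5.67×10⁻⁸ × 4.407×10⁹ / 1.361.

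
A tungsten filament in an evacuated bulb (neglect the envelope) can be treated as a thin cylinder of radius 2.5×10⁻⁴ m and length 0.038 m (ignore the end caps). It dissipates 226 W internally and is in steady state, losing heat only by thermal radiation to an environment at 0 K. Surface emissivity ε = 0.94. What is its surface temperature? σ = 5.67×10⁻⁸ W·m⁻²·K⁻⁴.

Steady state: internal power = radiated power, P = εσA T⁴.
Radiating area A = 2πrL = 5.969×10⁻⁵ m².
T⁴ = P/(εσA) = 226/(0.94·5.67×10⁻⁸·5.969×10⁻⁵) = 7.104×10¹³ K⁴.
T = (7.104×10¹³)^(1/4).

T ≈ 2900 K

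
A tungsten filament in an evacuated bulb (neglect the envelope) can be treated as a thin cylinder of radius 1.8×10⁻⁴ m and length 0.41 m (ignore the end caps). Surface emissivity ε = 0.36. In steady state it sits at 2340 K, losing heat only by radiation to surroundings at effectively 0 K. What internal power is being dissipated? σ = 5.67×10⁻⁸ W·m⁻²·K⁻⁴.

Steady state: P = εσA T⁴.
A = 2πrL = 4.637×10⁻⁴ m²; T⁴ = (2340)⁴ = 2.998×10¹³ K⁴.
P = 0.36 × 5.67×10⁻⁸ × 4.637×10⁻⁴ × 2.998×10¹³.

P ≈ 284 W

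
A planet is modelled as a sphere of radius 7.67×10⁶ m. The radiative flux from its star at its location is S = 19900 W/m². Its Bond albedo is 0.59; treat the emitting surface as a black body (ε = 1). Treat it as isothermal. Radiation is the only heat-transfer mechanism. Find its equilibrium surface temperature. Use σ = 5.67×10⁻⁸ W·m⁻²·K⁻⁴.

At equilibrium, absorbed power = emitted power.
Absorbing cross-section = πr² = 1.848×10¹⁴ m²; emitting surface = 4πr² = 7.393×10¹⁴ m² (ratio 4).
(1−a)S·A_cross = εσ·A_surf·T⁴  ⇒  T⁴ = (1−a)S/(4σ).
T⁴ = 0.410·19900/(4·5.67×10⁻⁸) = 3.597×10¹⁰ K⁴.
T = (3.597×10¹⁰)^(1/4).

T ≈ 436 K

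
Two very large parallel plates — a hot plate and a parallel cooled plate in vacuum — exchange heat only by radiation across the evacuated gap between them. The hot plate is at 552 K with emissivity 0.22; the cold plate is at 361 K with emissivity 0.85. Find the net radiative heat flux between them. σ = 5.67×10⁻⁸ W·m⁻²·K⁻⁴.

For two infinite grey parallel plates, q = σ(T₁⁴ − T₂⁴)/(1/ε₁ + 1/ε₂ − 1).
T₁⁴ − T₂⁴ = 9.284×10¹⁰ − 1.698×10¹⁰ = 7.586×10¹⁰ K⁴.
1/ε₁ + 1/ε₂ − 1 = 4.545 + 1.176 − 1 = 4.722.
q = 5.67×10⁻⁸ × 7.586×10¹⁰ / 4.722.

q ≈ 911 W/m²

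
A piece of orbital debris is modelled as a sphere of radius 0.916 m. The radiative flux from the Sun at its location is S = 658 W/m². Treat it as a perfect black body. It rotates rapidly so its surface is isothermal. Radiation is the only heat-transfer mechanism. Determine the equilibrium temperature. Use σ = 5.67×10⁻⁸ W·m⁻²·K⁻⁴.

T ≈ 232 K

At equilibrium, absorbed power = emitted power.
Absorbing cross-section = πr² = 2.636 m²; emitting surface = 4πr² = 10.54 m² (ratio 4).
S·A_cross = εσ·A_surf·T⁴  ⇒  T⁴ = S/(4σ).
T⁴ = 1.00·658/(4·5.67×10⁻⁸) = 2.901×10⁹ K⁴.
T = (2.901×10⁹)^(1/4).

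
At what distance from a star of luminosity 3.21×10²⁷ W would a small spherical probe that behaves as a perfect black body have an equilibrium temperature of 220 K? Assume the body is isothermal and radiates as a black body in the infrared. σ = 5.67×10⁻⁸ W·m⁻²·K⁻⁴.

d ≈ 6.93×10¹¹ m

For an isothermal black-emitting sphere, (1−a)S·πr² = σ·4πr²·T⁴ ⇒ S = 4σT⁴/(1−a).
S = 4·5.67×10⁻⁸·(220)⁴/1.00 = 531.3 W/m².
Flux falls as S = L/(4πd²), so d = √(L/(4πS)) = √(3.21×10²⁷/(4π·531.3)).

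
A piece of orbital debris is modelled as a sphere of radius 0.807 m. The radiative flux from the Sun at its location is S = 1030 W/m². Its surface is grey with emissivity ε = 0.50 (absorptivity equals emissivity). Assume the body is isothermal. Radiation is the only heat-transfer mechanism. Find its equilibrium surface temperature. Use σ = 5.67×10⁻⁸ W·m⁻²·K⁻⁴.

T ≈ 260 K

At equilibrium, absorbed power = emitted power.
Absorbing cross-section = πr² = 2.046 m²; emitting surface = 4πr² = 8.184 m² (ratio 4).
εS·A_cross = εσ·A_surf·T⁴  ⇒  T⁴ = S/(4σ)   (ε cancels).
T⁴ = 1030/(4·5.67×10⁻⁸) = 4.541×10⁹ K⁴.
T = (4.541×10⁹)^(1/4).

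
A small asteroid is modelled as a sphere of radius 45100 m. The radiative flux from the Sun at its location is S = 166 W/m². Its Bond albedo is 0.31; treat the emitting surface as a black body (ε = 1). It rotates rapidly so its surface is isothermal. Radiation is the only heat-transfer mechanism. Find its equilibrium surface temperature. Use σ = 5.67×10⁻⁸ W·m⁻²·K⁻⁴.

T ≈ 150 K

At equilibrium, absorbed power = emitted power.
Absorbing cross-section = πr² = 6.390×10⁹ m²; emitting surface = 4πr² = 2.556×10¹⁰ m² (ratio 4).
(1−a)S·A_cross = εσ·A_surf·T⁴  ⇒  T⁴ = (1−a)S/(4σ).
T⁴ = 0.690·166/(4·5.67×10⁻⁸) = 5.050×10⁸ K⁴.
T = (5.050×10⁸)^(1/4).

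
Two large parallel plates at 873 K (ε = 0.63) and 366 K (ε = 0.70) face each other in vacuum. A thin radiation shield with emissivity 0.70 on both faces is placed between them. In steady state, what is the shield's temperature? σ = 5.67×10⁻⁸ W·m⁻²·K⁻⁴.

T_s ≈ 732 K

In steady state the net flux on the hot side equals that on the cold side.
σ(T₁⁴−T_s⁴)/D₁ = σ(T_s⁴−T₂⁴)/D₂, with D₁ = 1/ε₁+1/ε_s−1 = 2.016, D₂ = 1/ε_s+1/ε₂−1 = 1.857.
Solve for T_s⁴: T_s⁴ = (D₂·T₁⁴ + D₁·T₂⁴)/(D₁+D₂) = 2.879×10¹¹ K⁴.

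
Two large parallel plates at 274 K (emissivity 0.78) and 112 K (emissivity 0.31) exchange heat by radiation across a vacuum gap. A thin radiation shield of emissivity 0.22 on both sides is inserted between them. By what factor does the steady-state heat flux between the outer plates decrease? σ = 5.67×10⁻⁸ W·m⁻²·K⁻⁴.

Without shield: q₀ = σΔ(T⁴)/(1/ε₁+1/ε₂−1) with denominator 3.508.
With shield the two gaps are in series; the resistances add: (1/ε₁+1/ε_s−1)+(1/ε_s+1/ε₂−1) = 4.828+6.771 = 11.60.
Heat-flux ratio q₀/q = 11.60/3.508.

factor ≈ 3.31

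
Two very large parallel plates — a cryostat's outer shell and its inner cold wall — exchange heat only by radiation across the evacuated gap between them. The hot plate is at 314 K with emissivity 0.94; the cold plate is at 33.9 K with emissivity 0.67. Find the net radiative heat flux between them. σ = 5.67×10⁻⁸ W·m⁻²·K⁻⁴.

For two infinite grey parallel plates, q = σ(T₁⁴ − T₂⁴)/(1/ε₁ + 1/ε₂ − 1).
T₁⁴ − T₂⁴ = 9.721×10⁹ − 1.321×10⁶ = 9.720×10⁹ K⁴.
1/ε₁ + 1/ε₂ − 1 = 1.064 + 1.493 − 1 = 1.556.
q = 5.67×10⁻⁸ × 9.720×10⁹ / 1.556.

q ≈ 354 W/m²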